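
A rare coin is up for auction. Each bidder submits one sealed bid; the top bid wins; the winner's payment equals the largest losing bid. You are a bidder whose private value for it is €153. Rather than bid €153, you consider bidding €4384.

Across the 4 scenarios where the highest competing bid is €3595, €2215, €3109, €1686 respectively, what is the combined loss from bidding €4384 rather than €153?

The deviation costs you only when the competing bid falls strictly between €153 and €4384; elsewhere both bids give the same outcome.
€3595: truthful payoff €0, deviation payoff −€3442 → loss €3442.
€2215: truthful payoff €0, deviation payoff −€2062 → loss €2062.
€3109: truthful payoff €0, deviation payoff −€2956 → loss €2956.
€1686: truthful payoff €0, deviation payoff −€1533 → loss €1533.
Total loss = €3442 + €2062 + €2956 + €1533 = €9993.
Truthful bidding weakly dominates here: raising your bid can only win items priced above your value, and lowering it can only forfeit items priced below.

€9993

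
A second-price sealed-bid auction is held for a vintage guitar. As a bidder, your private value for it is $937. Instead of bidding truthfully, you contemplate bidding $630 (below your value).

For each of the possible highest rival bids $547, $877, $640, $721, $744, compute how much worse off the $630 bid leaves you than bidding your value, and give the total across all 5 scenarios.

$766

The deviation costs you only when the competing bid falls strictly between $630 and $937; elsewhere both bids give the same outcome.
$547: outcomes coincide → loss $0.
$877: truthful payoff $60, deviation payoff $0 → loss $60.
$640: truthful payoff $297, deviation payoff $0 → loss $297.
$721: truthful payoff $216, deviation payoff $0 → loss $216.
$744: truthful payoff $193, deviation payoff $0 → loss $193.
Total loss = $60 + $297 + $216 + $193 = $766.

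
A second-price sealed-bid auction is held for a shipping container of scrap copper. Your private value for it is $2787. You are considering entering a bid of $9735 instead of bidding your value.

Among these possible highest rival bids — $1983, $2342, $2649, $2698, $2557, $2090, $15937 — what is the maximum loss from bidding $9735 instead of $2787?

$1983: same outcome either way → loss $0.
$2342: same outcome either way → loss $0.
$2649: same outcome either way → loss $0.
$2698: same outcome either way → loss $0.
$2557: same outcome either way → loss $0.
$2090: same outcome either way → loss $0.
$15937: same outcome either way → loss $0.
Maximum loss: $0.

$0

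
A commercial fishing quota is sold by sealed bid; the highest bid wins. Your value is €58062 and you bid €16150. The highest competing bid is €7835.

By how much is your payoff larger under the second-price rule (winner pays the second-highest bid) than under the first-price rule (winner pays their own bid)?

You have the highest bid, so you win under either rule.
Second-price: pay €7835 → payoff €50227.
First-price: pay your own bid €16150 → payoff €41912.
Difference = €50227 − (€41912) = €8315.

€8315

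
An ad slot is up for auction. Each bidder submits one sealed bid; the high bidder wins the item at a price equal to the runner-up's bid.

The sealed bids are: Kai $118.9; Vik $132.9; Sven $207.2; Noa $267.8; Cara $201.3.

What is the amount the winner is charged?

Highest bid: Noa at $267.8, so Noa wins.
Second-highest bid: Sven at $207.2 — that is the price the winner pays.

$207.2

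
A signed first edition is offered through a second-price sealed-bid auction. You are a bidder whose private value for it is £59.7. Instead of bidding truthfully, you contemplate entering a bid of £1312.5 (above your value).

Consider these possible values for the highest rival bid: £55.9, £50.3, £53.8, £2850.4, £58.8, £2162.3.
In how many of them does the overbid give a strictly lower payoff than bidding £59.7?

0

The deviation hurts exactly when the highest competing bid lies strictly between £59.7 and £1312.5 — overbidding then wins at a price above your value.
£55.9: below both → same outcome either way.
£50.3: below both → same outcome either way.
£53.8: below both → same outcome either way.
£2850.4: above both → same outcome either way.
£58.8: below both → same outcome either way.
£2162.3: above both → same outcome either way.
Count: 0.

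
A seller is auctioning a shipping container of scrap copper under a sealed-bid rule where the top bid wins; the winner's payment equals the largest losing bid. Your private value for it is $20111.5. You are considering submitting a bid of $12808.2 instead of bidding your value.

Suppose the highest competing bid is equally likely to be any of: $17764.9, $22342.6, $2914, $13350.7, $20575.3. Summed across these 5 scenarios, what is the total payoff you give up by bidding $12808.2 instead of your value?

$9107.4

The deviation costs you only when the competing bid falls strictly between $12808.2 and $20111.5; elsewhere both bids give the same outcome.
$17764.9: truthful payoff $2346.6, deviation payoff $0 → loss $2346.6.
$22342.6: outcomes coincide → loss $0.
$2914: outcomes coincide → loss $0.
$13350.7: truthful payoff $6760.8, deviation payoff $0 → loss $6760.8.
$20575.3: outcomes coincide → loss $0.
Total loss = $2346.6 + $6760.8 = $9107.4.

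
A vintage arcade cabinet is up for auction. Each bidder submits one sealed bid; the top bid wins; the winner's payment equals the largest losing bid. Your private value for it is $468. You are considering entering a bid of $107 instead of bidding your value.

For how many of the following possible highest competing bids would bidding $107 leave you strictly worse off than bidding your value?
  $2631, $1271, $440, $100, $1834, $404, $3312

2

The deviation hurts exactly when the highest competing bid lies strictly between $107 and $468 — underbidding then forfeits a profitable win.
$2631: above both → same outcome either way.
$1271: above both → same outcome either way.
$440: inside the interval → strictly worse (loss $28).
$100: below both → same outcome either way.
$1834: above both → same outcome either way.
$404: inside the interval → strictly worse (loss $64).
$3312: above both → same outcome either way.
Count: 2.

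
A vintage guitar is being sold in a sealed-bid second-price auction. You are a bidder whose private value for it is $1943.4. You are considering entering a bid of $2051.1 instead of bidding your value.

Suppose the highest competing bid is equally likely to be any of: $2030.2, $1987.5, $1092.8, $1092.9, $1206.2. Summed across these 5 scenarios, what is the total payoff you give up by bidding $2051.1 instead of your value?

The deviation costs you only when the competing bid falls strictly between $1943.4 and $2051.1; elsewhere both bids give the same outcome.
$2030.2: truthful payoff $0, deviation payoff −$86.8 → loss $86.8.
$1987.5: truthful payoff $0, deviation payoff −$44.1 → loss $44.1.
$1092.8: outcomes coincide → loss $0.
$1092.9: outcomes coincide → loss $0.
$1206.2: outcomes coincide → loss $0.
Total loss = $86.8 + $44.1 = $130.9.

$130.9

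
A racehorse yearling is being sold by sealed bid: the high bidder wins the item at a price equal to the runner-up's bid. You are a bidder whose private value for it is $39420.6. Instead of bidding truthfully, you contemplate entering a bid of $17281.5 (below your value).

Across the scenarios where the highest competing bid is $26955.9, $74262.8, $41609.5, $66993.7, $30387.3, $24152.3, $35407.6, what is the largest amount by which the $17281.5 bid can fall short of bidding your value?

$26955.9: truthful gives $12464.7, deviation gives $0 → loss $12464.7.
$74262.8: same outcome either way → loss $0.
$41609.5: same outcome either way → loss $0.
$66993.7: same outcome either way → loss $0.
$30387.3: truthful gives $9033.3, deviation gives $0 → loss $9033.3.
$24152.3: truthful gives $15268.3, deviation gives $0 → loss $15268.3.
$35407.6: truthful gives $4013, deviation gives $0 → loss $4013.
Maximum loss: $15268.3.

$15268.3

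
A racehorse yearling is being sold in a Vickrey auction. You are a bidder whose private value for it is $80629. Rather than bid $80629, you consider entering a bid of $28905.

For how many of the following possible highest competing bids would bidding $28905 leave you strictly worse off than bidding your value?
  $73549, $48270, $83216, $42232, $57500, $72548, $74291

6

The deviation hurts exactly when the highest competing bid lies strictly between $28905 and $80629 — underbidding then forfeits a profitable win.
$73549: inside the interval → strictly worse (loss $7080).
$48270: inside the interval → strictly worse (loss $32359).
$83216: above both → same outcome either way.
$42232: inside the interval → strictly worse (loss $38397).
$57500: inside the interval → strictly worse (loss $23129).
$72548: inside the interval → strictly worse (loss $8081).
$74291: inside the interval → strictly worse (loss $6338).
Count: 6.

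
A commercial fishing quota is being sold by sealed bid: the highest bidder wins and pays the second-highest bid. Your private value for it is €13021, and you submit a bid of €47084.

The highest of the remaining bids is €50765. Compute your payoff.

Your bid €47084 is below the highest competing bid €50765, so you lose.
A losing bidder pays nothing and receives nothing: payoff = €0.

€0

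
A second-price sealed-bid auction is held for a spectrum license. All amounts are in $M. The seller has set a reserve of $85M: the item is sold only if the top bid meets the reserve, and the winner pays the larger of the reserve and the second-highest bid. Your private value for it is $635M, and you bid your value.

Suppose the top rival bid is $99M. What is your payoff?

Your bid $635M is the highest and exceeds the reserve.
Price = max(second-highest bid, reserve) = max($99M, $85M) = $99M.
Payoff = $635M − $99M = $536M.

$536M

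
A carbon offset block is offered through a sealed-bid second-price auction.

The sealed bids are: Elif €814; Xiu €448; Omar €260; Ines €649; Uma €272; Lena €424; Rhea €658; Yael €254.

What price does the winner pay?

Highest bid: Elif at €814, so Elif wins.
Second-highest bid: Rhea at €658 — that is the price the winner pays.

€658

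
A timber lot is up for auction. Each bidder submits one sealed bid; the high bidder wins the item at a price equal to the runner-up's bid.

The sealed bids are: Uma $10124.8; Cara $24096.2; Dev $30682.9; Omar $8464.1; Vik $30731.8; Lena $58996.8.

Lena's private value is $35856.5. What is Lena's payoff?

$5124.7

Highest bid: Lena at $58996.8, so Lena wins.
Second-highest bid: Vik at $30731.8 — that is the price the winner pays.
Lena's payoff = value − price = $35856.5 − $30731.8 = $5124.7.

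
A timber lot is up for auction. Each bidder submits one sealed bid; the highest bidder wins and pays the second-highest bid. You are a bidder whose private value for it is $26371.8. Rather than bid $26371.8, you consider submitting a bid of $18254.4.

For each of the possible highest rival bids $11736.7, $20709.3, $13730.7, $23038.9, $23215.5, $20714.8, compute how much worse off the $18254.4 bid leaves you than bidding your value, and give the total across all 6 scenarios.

The deviation costs you only when the competing bid falls strictly between $18254.4 and $26371.8; elsewhere both bids give the same outcome.
$11736.7: outcomes coincide → loss $0.
$20709.3: truthful payoff $5662.5, deviation payoff $0 → loss $5662.5.
$13730.7: outcomes coincide → loss $0.
$23038.9: truthful payoff $3332.9, deviation payoff $0 → loss $3332.9.
$23215.5: truthful payoff $3156.3, deviation payoff $0 → loss $3156.3.
$20714.8: truthful payoff $5657, deviation payoff $0 → loss $5657.
Total loss = $5662.5 + $3332.9 + $3156.3 + $5657 = $17808.7.

$17808.7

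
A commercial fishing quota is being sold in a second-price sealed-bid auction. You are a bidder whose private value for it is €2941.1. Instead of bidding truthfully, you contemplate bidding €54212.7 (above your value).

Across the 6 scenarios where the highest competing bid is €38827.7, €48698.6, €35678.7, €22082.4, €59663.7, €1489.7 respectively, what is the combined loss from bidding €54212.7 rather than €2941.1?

The deviation costs you only when the competing bid falls strictly between €2941.1 and €54212.7; elsewhere both bids give the same outcome.
€38827.7: truthful payoff €0, deviation payoff −€35886.6 → loss €35886.6.
€48698.6: truthful payoff €0, deviation payoff −€45757.5 → loss €45757.5.
€35678.7: truthful payoff €0, deviation payoff −€32737.6 → loss €32737.6.
€22082.4: truthful payoff €0, deviation payoff −€19141.3 → loss €19141.3.
€59663.7: outcomes coincide → loss €0.
€1489.7: outcomes coincide → loss €0.
Total loss = €35886.6 + €45757.5 + €32737.6 + €19141.3 = €133523.

€133523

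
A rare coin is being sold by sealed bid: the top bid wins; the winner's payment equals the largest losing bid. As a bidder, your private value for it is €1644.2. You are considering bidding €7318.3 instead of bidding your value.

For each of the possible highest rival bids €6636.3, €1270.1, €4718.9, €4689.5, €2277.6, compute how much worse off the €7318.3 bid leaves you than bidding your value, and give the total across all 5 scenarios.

The deviation costs you only when the competing bid falls strictly between €1644.2 and €7318.3; elsewhere both bids give the same outcome.
€6636.3: truthful payoff €0, deviation payoff −€4992.1 → loss €4992.1.
€1270.1: outcomes coincide → loss €0.
€4718.9: truthful payoff €0, deviation payoff −€3074.7 → loss €3074.7.
€4689.5: truthful payoff €0, deviation payoff −€3045.3 → loss €3045.3.
€2277.6: truthful payoff €0, deviation payoff −€633.4 → loss €633.4.
Total loss = €4992.1 + €3074.7 + €3045.3 + €633.4 = €11745.5.
Truthful bidding weakly dominates here: raising your bid can only win items priced above your value, and lowering it can only forfeit items priced below.

€11745.5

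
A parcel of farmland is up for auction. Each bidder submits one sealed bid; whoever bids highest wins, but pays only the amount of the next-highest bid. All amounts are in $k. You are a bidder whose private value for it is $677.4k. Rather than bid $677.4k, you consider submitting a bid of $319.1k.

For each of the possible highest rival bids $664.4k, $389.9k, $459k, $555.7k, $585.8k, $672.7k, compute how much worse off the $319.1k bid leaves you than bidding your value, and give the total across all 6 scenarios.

$736.9k

The deviation costs you only when the competing bid falls strictly between $319.1k and $677.4k; elsewhere both bids give the same outcome.
$664.4k: truthful payoff $13k, deviation payoff $0k → loss $13k.
$389.9k: truthful payoff $287.5k, deviation payoff $0k → loss $287.5k.
$459k: truthful payoff $218.4k, deviation payoff $0k → loss $218.4k.
$555.7k: truthful payoff $121.7k, deviation payoff $0k → loss $121.7k.
$585.8k: truthful payoff $91.6k, deviation payoff $0k → loss $91.6k.
$672.7k: truthful payoff $4.7k, deviation payoff $0k → loss $4.7k.
Total loss = $13k + $287.5k + $218.4k + $121.7k + $91.6k + $4.7k = $736.9k.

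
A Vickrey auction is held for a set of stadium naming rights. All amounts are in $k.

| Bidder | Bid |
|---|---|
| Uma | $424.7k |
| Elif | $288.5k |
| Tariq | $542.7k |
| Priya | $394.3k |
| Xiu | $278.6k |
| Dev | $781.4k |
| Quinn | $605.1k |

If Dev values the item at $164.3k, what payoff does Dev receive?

Highest bid: Dev at $781.4k, so Dev wins.
Second-highest bid: Quinn at $605.1k — that is the price the winner pays.
Dev's payoff = value − price = $164.3k − $605.1k = −$440.8k.

−$440.8k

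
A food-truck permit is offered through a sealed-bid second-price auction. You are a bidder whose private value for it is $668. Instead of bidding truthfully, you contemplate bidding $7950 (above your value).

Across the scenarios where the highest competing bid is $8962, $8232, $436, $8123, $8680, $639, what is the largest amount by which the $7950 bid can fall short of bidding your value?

$8962: same outcome either way → loss $0.
$8232: same outcome either way → loss $0.
$436: same outcome either way → loss $0.
$8123: same outcome either way → loss $0.
$8680: same outcome either way → loss $0.
$639: same outcome either way → loss $0.
Maximum loss: $0.

$0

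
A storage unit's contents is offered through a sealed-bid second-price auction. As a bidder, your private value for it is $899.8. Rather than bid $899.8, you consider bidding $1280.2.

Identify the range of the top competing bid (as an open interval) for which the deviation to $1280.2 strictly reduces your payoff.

($899.8, $1280.2)

If the competing bid is below $899.8, both bids win at the same price — no difference.
If it is above $1280.2, both bids lose — no difference.
If it lies strictly between $899.8 and $1280.2, bidding your value loses (payoff 0) while bidding $1280.2 wins at a price above your value (payoff negative).
So the deviation strictly hurts on the open interval ($899.8, $1280.2).
In a second-price auction your bid sets only whether you win, not what you pay, so bidding your true value is weakly dominant.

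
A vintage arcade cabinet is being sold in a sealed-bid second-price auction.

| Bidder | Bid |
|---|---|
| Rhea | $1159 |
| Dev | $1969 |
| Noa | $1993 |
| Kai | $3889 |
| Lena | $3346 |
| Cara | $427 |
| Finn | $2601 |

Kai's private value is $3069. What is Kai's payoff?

Highest bid: Kai at $3889, so Kai wins.
Second-highest bid: Lena at $3346 — that is the price the winner pays.
Kai's payoff = value − price = $3069 − $3346 = −$277.

−$277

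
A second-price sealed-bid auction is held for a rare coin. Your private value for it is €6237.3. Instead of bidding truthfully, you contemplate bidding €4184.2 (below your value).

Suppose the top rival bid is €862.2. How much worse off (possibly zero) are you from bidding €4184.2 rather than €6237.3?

Bidding your value €6237.3: you win (since €6237.3 > €862.2) and pay €862.2. Payoff €5375.1.
Bidding €4184.2: you win and pay €862.2. Payoff €6237.3 − €862.2 = €5375.1.
Difference = €5375.1 − €5375.1 = €0; both bids lead to the same outcome because the competing bid is below both your value and your alternative bid.
Because the price is fixed by the runner-up's bid, deviating from your value can only change a good outcome into a bad one — never the reverse.

€0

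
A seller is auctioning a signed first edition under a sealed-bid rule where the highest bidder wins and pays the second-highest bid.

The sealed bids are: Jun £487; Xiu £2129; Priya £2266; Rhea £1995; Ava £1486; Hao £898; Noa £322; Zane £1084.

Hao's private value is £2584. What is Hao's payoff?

£0

Highest bid: Priya at £2266, so Priya wins.
Second-highest bid: Xiu at £2129 — that is the price the winner pays.
Hao did not win, so Hao pays nothing and receives nothing: payoff £0.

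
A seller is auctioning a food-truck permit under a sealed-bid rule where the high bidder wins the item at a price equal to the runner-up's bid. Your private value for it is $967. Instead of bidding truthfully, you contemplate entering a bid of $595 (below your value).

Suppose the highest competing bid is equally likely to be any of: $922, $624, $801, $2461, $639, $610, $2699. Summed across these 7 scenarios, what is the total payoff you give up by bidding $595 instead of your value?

$1239

The deviation costs you only when the competing bid falls strictly between $595 and $967; elsewhere both bids give the same outcome.
$922: truthful payoff $45, deviation payoff $0 → loss $45.
$624: truthful payoff $343, deviation payoff $0 → loss $343.
$801: truthful payoff $166, deviation payoff $0 → loss $166.
$2461: outcomes coincide → loss $0.
$639: truthful payoff $328, deviation payoff $0 → loss $328.
$610: truthful payoff $357, deviation payoff $0 → loss $357.
$2699: outcomes coincide → loss $0.
Total loss = $45 + $343 + $166 + $328 + $357 = $1239.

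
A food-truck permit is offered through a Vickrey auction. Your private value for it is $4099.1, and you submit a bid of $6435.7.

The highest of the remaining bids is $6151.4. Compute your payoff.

Your bid $6435.7 exceeds the highest competing bid $6151.4, so you win.
In a second-price auction the winner pays the second-highest bid, $6151.4.
Payoff = value − price = $4099.1 − $6151.4 = −$2052.3.

−$2052.3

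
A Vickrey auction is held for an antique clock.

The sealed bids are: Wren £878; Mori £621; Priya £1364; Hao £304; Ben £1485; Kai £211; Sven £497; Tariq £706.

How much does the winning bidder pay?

Highest bid: Ben at £1485, so Ben wins.
Second-highest bid: Priya at £1364 — that is the price the winner pays.

£1364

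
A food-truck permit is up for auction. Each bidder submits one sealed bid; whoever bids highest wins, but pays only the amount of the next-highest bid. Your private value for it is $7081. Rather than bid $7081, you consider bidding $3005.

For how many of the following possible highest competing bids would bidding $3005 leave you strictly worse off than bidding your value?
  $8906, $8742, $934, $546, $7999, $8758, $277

0

The deviation hurts exactly when the highest competing bid lies strictly between $3005 and $7081 — underbidding then forfeits a profitable win.
$8906: above both → same outcome either way.
$8742: above both → same outcome either way.
$934: below both → same outcome either way.
$546: below both → same outcome either way.
$7999: above both → same outcome either way.
$8758: above both → same outcome either way.
$277: below both → same outcome either way.
Count: 0.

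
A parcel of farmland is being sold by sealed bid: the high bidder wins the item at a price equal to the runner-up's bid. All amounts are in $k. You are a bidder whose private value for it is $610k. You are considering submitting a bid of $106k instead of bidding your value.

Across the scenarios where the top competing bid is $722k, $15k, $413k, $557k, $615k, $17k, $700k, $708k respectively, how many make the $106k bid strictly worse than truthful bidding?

2

The deviation hurts exactly when the highest competing bid lies strictly between $106k and $610k — underbidding then forfeits a profitable win.
$722k: above both → same outcome either way.
$15k: below both → same outcome either way.
$413k: inside the interval → strictly worse (loss $197k).
$557k: inside the interval → strictly worse (loss $53k).
$615k: above both → same outcome either way.
$17k: below both → same outcome either way.
$700k: above both → same outcome either way.
$708k: above both → same outcome either way.
Count: 2.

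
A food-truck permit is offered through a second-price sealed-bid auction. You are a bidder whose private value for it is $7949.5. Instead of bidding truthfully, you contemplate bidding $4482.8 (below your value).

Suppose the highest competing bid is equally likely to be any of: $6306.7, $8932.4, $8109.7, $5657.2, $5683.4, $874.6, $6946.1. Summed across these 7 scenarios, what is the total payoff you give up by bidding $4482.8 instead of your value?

The deviation costs you only when the competing bid falls strictly between $4482.8 and $7949.5; elsewhere both bids give the same outcome.
$6306.7: truthful payoff $1642.8, deviation payoff $0 → loss $1642.8.
$8932.4: outcomes coincide → loss $0.
$8109.7: outcomes coincide → loss $0.
$5657.2: truthful payoff $2292.3, deviation payoff $0 → loss $2292.3.
$5683.4: truthful payoff $2266.1, deviation payoff $0 → loss $2266.1.
$874.6: outcomes coincide → loss $0.
$6946.1: truthful payoff $1003.4, deviation payoff $0 → loss $1003.4.
Total loss = $1642.8 + $2292.3 + $2266.1 + $1003.4 = $7204.6.
In a second-price auction your bid sets only whether you win, not what you pay, so bidding your true value is weakly dominant.

$7204.6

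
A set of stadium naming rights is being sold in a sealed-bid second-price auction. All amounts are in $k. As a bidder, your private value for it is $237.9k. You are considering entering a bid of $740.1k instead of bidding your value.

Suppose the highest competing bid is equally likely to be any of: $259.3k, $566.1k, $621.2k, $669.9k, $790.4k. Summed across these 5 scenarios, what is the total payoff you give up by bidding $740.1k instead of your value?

The deviation costs you only when the competing bid falls strictly between $237.9k and $740.1k; elsewhere both bids give the same outcome.
$259.3k: truthful payoff $0k, deviation payoff −$21.4k → loss $21.4k.
$566.1k: truthful payoff $0k, deviation payoff −$328.2k → loss $328.2k.
$621.2k: truthful payoff $0k, deviation payoff −$383.3k → loss $383.3k.
$669.9k: truthful payoff $0k, deviation payoff −$432k → loss $432k.
$790.4k: outcomes coincide → loss $0k.
Total loss = $21.4k + $328.2k + $383.3k + $432k = $1164.9k.
Truthful bidding weakly dominates here: raising your bid can only win items priced above your value, and lowering it can only forfeit items priced below.

$1164.9k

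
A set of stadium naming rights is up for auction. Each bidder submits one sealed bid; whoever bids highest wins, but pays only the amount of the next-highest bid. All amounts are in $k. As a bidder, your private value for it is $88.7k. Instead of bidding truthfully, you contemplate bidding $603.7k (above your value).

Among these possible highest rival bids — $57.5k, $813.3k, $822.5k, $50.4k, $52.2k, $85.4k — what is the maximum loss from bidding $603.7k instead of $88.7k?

$57.5k: same outcome either way → loss $0k.
$813.3k: same outcome either way → loss $0k.
$822.5k: same outcome either way → loss $0k.
$50.4k: same outcome either way → loss $0k.
$52.2k: same outcome either way → loss $0k.
$85.4k: same outcome either way → loss $0k.
Maximum loss: $0k.

$0k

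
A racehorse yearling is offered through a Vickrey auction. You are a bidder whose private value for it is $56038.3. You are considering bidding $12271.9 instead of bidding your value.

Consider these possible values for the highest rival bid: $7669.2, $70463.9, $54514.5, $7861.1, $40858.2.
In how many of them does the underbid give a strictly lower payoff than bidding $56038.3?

The deviation hurts exactly when the highest competing bid lies strictly between $12271.9 and $56038.3 — underbidding then forfeits a profitable win.
$7669.2: below both → same outcome either way.
$70463.9: above both → same outcome either way.
$54514.5: inside the interval → strictly worse (loss $1523.8).
$7861.1: below both → same outcome either way.
$40858.2: inside the interval → strictly worse (loss $15180.1).
Count: 2.

2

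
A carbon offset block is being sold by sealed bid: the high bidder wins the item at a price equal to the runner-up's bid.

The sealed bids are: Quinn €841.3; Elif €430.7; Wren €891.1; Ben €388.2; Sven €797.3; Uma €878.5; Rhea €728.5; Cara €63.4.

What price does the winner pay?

€878.5

Highest bid: Wren at €891.1, so Wren wins.
Second-highest bid: Uma at €878.5 — that is the price the winner pays.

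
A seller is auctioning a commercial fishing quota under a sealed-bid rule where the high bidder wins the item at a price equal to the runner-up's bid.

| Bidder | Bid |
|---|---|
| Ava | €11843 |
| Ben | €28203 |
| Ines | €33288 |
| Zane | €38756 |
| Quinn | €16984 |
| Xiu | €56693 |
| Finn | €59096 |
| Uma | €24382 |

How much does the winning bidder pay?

Highest bid: Finn at €59096, so Finn wins.
Second-highest bid: Xiu at €56693 — that is the price the winner pays.

€56693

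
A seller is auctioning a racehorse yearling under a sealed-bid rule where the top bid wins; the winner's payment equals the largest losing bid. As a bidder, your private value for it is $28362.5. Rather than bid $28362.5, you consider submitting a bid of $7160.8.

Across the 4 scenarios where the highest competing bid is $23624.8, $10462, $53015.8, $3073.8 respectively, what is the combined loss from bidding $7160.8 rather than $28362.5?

$22638.2

The deviation costs you only when the competing bid falls strictly between $7160.8 and $28362.5; elsewhere both bids give the same outcome.
$23624.8: truthful payoff $4737.7, deviation payoff $0 → loss $4737.7.
$10462: truthful payoff $17900.5, deviation payoff $0 → loss $17900.5.
$53015.8: outcomes coincide → loss $0.
$3073.8: outcomes coincide → loss $0.
Total loss = $4737.7 + $17900.5 = $22638.2.
In a second-price auction your bid sets only whether you win, not what you pay, so bidding your true value is weakly dominant.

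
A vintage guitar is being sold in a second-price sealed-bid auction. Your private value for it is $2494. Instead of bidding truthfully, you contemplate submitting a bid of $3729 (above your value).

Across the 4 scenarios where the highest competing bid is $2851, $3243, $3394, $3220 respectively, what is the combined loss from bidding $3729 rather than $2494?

The deviation costs you only when the competing bid falls strictly between $2494 and $3729; elsewhere both bids give the same outcome.
$2851: truthful payoff $0, deviation payoff −$357 → loss $357.
$3243: truthful payoff $0, deviation payoff −$749 → loss $749.
$3394: truthful payoff $0, deviation payoff −$900 → loss $900.
$3220: truthful payoff $0, deviation payoff −$726 → loss $726.
Total loss = $357 + $749 + $900 + $726 = $2732.

$2732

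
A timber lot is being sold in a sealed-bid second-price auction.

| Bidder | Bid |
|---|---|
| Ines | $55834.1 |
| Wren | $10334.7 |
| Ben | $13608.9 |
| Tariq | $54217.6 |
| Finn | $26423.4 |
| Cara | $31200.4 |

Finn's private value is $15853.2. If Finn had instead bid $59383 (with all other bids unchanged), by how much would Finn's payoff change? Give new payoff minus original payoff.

The highest bid among the other bidders is $55834.1; Finn's bid doesn't change that.
Original bid $26423.4: Finn is not highest (top rival bid is $55834.1); payoff $0.
Alternative bid $59383: Finn is highest, pays the top rival bid $55834.1; payoff $15853.2 − $55834.1 = −$39980.9.
Change in payoff = −$39980.9 − ($0) = −$39980.9.

−$39980.9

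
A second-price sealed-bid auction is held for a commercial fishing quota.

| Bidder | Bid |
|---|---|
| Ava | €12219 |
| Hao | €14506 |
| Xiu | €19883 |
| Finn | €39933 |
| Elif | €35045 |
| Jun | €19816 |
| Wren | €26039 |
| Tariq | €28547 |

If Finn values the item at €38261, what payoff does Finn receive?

Highest bid: Finn at €39933, so Finn wins.
Second-highest bid: Elif at €35045 — that is the price the winner pays.
Finn's payoff = value − price = €38261 − €35045 = €3216.

€3216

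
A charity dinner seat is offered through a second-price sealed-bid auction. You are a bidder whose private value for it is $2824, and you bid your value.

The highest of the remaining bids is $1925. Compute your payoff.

Your bid $2824 exceeds the highest competing bid $1925, so you win.
In a second-price auction the winner pays the second-highest bid, $1925.
Payoff = value − price = $2824 − $1925 = $899.

$899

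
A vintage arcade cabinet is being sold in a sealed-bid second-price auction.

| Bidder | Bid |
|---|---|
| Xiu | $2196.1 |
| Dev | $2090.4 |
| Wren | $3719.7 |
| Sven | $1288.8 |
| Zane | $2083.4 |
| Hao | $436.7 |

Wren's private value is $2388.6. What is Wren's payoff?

Highest bid: Wren at $3719.7, so Wren wins.
Second-highest bid: Xiu at $2196.1 — that is the price the winner pays.
Wren's payoff = value − price = $2388.6 − $2196.1 = $192.5.

$192.5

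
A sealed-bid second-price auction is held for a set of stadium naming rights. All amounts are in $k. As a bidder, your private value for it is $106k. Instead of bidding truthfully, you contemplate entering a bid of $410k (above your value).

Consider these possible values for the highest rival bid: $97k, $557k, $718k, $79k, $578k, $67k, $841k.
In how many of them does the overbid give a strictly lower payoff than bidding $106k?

The deviation hurts exactly when the highest competing bid lies strictly between $106k and $410k — overbidding then wins at a price above your value.
$97k: below both → same outcome either way.
$557k: above both → same outcome either way.
$718k: above both → same outcome either way.
$79k: below both → same outcome either way.
$578k: above both → same outcome either way.
$67k: below both → same outcome either way.
$841k: above both → same outcome either way.
Count: 0.

0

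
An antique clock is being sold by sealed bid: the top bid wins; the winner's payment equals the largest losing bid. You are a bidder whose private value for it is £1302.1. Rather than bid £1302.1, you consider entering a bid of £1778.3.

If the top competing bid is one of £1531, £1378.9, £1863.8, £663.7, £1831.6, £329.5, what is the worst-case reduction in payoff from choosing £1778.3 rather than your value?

£228.9

£1531: truthful gives £0, deviation gives −£228.9 → loss £228.9.
£1378.9: truthful gives £0, deviation gives −£76.8 → loss £76.8.
£1863.8: same outcome either way → loss £0.
£663.7: same outcome either way → loss £0.
£1831.6: same outcome either way → loss £0.
£329.5: same outcome either way → loss £0.
Maximum loss: £228.9.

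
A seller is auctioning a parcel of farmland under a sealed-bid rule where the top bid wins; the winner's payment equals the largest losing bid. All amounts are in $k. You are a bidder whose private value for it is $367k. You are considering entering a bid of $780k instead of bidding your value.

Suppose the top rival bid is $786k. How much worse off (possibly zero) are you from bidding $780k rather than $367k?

$0k

Bidding your value $367k: you lose (since $367k < $786k). Payoff $0k.
Bidding $780k: you lose. Payoff $0k.
Difference = $0k − $0k = $0k; both bids lead to the same outcome because the competing bid is above both your value and your alternative bid.
Truthful bidding weakly dominates here: raising your bid can only win items priced above your value, and lowering it can only forfeit items priced below.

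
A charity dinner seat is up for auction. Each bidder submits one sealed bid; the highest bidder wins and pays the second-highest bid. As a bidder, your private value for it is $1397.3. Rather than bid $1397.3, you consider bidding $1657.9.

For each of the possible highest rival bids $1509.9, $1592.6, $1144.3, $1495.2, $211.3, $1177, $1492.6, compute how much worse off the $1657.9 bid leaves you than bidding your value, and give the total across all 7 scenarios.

The deviation costs you only when the competing bid falls strictly between $1397.3 and $1657.9; elsewhere both bids give the same outcome.
$1509.9: truthful payoff $0, deviation payoff −$112.6 → loss $112.6.
$1592.6: truthful payoff $0, deviation payoff −$195.3 → loss $195.3.
$1144.3: outcomes coincide → loss $0.
$1495.2: truthful payoff $0, deviation payoff −$97.9 → loss $97.9.
$211.3: outcomes coincide → loss $0.
$1177: outcomes coincide → loss $0.
$1492.6: truthful payoff $0, deviation payoff −$95.3 → loss $95.3.
Total loss = $112.6 + $195.3 + $97.9 + $95.3 = $501.1.

$501.1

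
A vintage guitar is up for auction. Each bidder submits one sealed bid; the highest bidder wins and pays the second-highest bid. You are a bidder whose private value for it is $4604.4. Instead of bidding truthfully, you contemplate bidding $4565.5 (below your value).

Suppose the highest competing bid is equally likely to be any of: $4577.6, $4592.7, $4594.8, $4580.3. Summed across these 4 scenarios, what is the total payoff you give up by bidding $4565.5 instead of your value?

$72.2

The deviation costs you only when the competing bid falls strictly between $4565.5 and $4604.4; elsewhere both bids give the same outcome.
$4577.6: truthful payoff $26.8, deviation payoff $0 → loss $26.8.
$4592.7: truthful payoff $11.7, deviation payoff $0 → loss $11.7.
$4594.8: truthful payoff $9.6, deviation payoff $0 → loss $9.6.
$4580.3: truthful payoff $24.1, deviation payoff $0 → loss $24.1.
Total loss = $26.8 + $11.7 + $9.6 + $24.1 = $72.2.
In a second-price auction your bid sets only whether you win, not what you pay, so bidding your true value is weakly dominant.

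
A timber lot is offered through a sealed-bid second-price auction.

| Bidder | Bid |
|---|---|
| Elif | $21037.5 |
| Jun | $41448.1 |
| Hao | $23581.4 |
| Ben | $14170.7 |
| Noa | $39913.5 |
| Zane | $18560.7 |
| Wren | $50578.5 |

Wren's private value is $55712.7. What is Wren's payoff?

Highest bid: Wren at $50578.5, so Wren wins.
Second-highest bid: Jun at $41448.1 — that is the price the winner pays.
Wren's payoff = value − price = $55712.7 − $41448.1 = $14264.6.

$14264.6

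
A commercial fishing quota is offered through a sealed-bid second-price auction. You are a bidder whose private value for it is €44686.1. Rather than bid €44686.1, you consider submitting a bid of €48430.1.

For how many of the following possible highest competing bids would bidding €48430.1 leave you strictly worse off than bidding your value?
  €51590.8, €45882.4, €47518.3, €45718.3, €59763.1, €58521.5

3

The deviation hurts exactly when the highest competing bid lies strictly between €44686.1 and €48430.1 — overbidding then wins at a price above your value.
€51590.8: above both → same outcome either way.
€45882.4: inside the interval → strictly worse (loss €1196.3).
€47518.3: inside the interval → strictly worse (loss €2832.2).
€45718.3: inside the interval → strictly worse (loss €1032.2).
€59763.1: above both → same outcome either way.
€58521.5: above both → same outcome either way.
Count: 3.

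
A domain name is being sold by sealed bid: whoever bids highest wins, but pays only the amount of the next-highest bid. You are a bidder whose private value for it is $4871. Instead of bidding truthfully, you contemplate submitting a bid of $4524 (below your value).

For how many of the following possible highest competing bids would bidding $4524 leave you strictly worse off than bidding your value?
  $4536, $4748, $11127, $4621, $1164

3

The deviation hurts exactly when the highest competing bid lies strictly between $4524 and $4871 — underbidding then forfeits a profitable win.
$4536: inside the interval → strictly worse (loss $335).
$4748: inside the interval → strictly worse (loss $123).
$11127: above both → same outcome either way.
$4621: inside the interval → strictly worse (loss $250).
$1164: below both → same outcome either way.
Count: 3.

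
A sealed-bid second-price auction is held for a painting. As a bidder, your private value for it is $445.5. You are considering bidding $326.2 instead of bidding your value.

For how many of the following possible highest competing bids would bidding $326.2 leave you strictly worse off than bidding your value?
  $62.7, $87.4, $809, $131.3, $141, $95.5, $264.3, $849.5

The deviation hurts exactly when the highest competing bid lies strictly between $326.2 and $445.5 — underbidding then forfeits a profitable win.
$62.7: below both → same outcome either way.
$87.4: below both → same outcome either way.
$809: above both → same outcome either way.
$131.3: below both → same outcome either way.
$141: below both → same outcome either way.
$95.5: below both → same outcome either way.
$264.3: below both → same outcome either way.
$849.5: above both → same outcome either way.
Count: 0.

0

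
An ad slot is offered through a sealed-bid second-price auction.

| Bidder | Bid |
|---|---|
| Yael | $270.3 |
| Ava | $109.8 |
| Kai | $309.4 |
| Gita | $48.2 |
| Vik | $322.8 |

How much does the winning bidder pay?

$309.4

Highest bid: Vik at $322.8, so Vik wins.
Second-highest bid: Kai at $309.4 — that is the price the winner pays.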